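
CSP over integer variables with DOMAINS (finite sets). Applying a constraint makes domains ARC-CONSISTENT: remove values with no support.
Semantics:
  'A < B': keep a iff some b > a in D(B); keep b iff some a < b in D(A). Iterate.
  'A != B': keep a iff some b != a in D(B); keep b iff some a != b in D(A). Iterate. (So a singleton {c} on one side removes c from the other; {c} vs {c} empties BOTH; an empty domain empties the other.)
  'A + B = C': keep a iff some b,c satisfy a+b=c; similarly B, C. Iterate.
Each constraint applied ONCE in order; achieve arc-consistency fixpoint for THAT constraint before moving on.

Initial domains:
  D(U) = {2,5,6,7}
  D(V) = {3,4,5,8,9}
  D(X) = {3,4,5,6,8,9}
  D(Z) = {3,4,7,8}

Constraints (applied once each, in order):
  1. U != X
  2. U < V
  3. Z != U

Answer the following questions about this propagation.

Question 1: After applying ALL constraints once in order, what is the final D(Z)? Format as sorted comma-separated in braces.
Constraint 1 (U != X) on D(U)={2,5,6,7} D(X)={3,4,5,6,8,9}: no change
Constraint 2 (U < V) on D(U)={2,5,6,7} D(V)={3,4,5,8,9}: no change
Constraint 3 (Z != U) on D(Z)={3,4,7,8} D(U)={2,5,6,7}: no change
So after all 3 constraints: D(Z) = {3,4,7,8}

Answer: {3,4,7,8}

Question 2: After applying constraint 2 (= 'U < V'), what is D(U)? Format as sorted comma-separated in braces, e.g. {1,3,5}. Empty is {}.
Constraint 1 (U != X) on D(U)={2,5,6,7} D(X)={3,4,5,6,8,9}: no change
Constraint 2 (U < V) on D(U)={2,5,6,7} D(V)={3,4,5,8,9}: no change
So after constraint 2: D(U) = {2,5,6,7}

Answer: {2,5,6,7}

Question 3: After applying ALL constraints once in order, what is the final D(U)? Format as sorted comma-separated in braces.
Answer: {2,5,6,7}

Derivation:
Constraint 1 (U != X) on D(U)={2,5,6,7} D(X)={3,4,5,6,8,9}: no change
Constraint 2 (U < V) on D(U)={2,5,6,7} D(V)={3,4,5,8,9}: no change
Constraint 3 (Z != U) on D(Z)={3,4,7,8} D(U)={2,5,6,7}: no change
So after all 3 constraints: D(U) = {2,5,6,7}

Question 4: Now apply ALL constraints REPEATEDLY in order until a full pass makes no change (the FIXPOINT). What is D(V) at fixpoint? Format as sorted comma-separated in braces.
Answer: {3,4,5,8,9}

Derivation:
pass 0 (initial): D(V)={3,4,5,8,9}
pass 1: no change
Fixpoint after 1 passes: D(V) = {3,4,5,8,9}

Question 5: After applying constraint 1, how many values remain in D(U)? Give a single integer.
Constraint 1 (U != X) on D(U)={2,5,6,7} D(X)={3,4,5,6,8,9}: no change
So after constraint 1: D(U)={2,5,6,7}, size = 4

Answer: 4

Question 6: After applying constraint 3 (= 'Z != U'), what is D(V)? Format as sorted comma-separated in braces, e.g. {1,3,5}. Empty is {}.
Answer: {3,4,5,8,9}

Derivation:
Constraint 1 (U != X) on D(U)={2,5,6,7} D(X)={3,4,5,6,8,9}: no change
Constraint 2 (U < V) on D(U)={2,5,6,7} D(V)={3,4,5,8,9}: no change
Constraint 3 (Z != U) on D(Z)={3,4,7,8} D(U)={2,5,6,7}: no change
So after constraint 3: D(V) = {3,4,5,8,9}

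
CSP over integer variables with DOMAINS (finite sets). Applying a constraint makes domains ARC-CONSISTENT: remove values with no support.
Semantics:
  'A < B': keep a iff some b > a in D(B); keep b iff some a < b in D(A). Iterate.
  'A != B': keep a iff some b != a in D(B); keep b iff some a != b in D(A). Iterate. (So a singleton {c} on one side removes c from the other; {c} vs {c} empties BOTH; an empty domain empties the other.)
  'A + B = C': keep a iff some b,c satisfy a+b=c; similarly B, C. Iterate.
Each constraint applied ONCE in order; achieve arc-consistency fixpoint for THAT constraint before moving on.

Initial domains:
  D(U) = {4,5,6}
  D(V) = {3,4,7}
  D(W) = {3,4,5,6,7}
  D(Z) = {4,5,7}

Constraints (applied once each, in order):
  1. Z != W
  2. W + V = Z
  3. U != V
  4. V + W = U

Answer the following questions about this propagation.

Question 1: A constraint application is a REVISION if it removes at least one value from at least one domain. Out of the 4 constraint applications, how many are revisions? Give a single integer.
Answer: 2

Derivation:
Constraint 1 (Z != W) on D(Z)={4,5,7} D(W)={3,4,5,6,7}: no change => not a revision
Constraint 2 (W + V = Z) on D(W)={3,4,5,6,7} D(V)={3,4,7} D(Z)={4,5,7}: W {3,4,5,6,7}->{3,4}; V {3,4,7}->{3,4}; Z {4,5,7}->{7} => REVISION
Constraint 3 (U != V) on D(U)={4,5,6} D(V)={3,4}: no change => not a revision
Constraint 4 (V + W = U) on D(V)={3,4} D(W)={3,4} D(U)={4,5,6}: V {3,4}->{3}; W {3,4}->{3}; U {4,5,6}->{6} => REVISION
Total revisions = 2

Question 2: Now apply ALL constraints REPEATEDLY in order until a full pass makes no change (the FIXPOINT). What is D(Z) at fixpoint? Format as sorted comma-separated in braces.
Answer: {}

Derivation:
pass 0 (initial): D(Z)={4,5,7}
pass 1: U {4,5,6}->{6}; V {3,4,7}->{3}; W {3,4,5,6,7}->{3}; Z {4,5,7}->{7}
pass 2: U {6}->{}; V {3}->{}; W {3}->{}; Z {7}->{}
pass 3: no change
Fixpoint after 3 passes: D(Z) = {}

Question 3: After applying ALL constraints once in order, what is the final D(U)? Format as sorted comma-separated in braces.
Constraint 1 (Z != W) on D(Z)={4,5,7} D(W)={3,4,5,6,7}: no change
Constraint 2 (W + V = Z) on D(W)={3,4,5,6,7} D(V)={3,4,7} D(Z)={4,5,7}: W {3,4,5,6,7}->{3,4}; V {3,4,7}->{3,4}; Z {4,5,7}->{7}
Constraint 3 (U != V) on D(U)={4,5,6} D(V)={3,4}: no change
Constraint 4 (V + W = U) on D(V)={3,4} D(W)={3,4} D(U)={4,5,6}: V {3,4}->{3}; W {3,4}->{3}; U {4,5,6}->{6}
So after all 4 constraints: D(U) = {6}

Answer: {6}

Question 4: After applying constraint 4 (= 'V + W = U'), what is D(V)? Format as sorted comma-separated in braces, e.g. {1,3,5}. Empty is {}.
Answer: {3}

Derivation:
Constraint 1 (Z != W) on D(Z)={4,5,7} D(W)={3,4,5,6,7}: no change
Constraint 2 (W + V = Z) on D(W)={3,4,5,6,7} D(V)={3,4,7} D(Z)={4,5,7}: W {3,4,5,6,7}->{3,4}; V {3,4,7}->{3,4}; Z {4,5,7}->{7}
Constraint 3 (U != V) on D(U)={4,5,6} D(V)={3,4}: no change
Constraint 4 (V + W = U) on D(V)={3,4} D(W)={3,4} D(U)={4,5,6}: V {3,4}->{3}; W {3,4}->{3}; U {4,5,6}->{6}
So after constraint 4: D(V) = {3}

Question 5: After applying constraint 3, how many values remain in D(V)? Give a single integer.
Constraint 1 (Z != W) on D(Z)={4,5,7} D(W)={3,4,5,6,7}: no change
Constraint 2 (W + V = Z) on D(W)={3,4,5,6,7} D(V)={3,4,7} D(Z)={4,5,7}: W {3,4,5,6,7}->{3,4}; V {3,4,7}->{3,4}; Z {4,5,7}->{7}
Constraint 3 (U != V) on D(U)={4,5,6} D(V)={3,4}: no change
So after constraint 3: D(V)={3,4}, size = 2

Answer: 2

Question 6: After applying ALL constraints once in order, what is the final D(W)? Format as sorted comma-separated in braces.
Constraint 1 (Z != W) on D(Z)={4,5,7} D(W)={3,4,5,6,7}: no change
Constraint 2 (W + V = Z) on D(W)={3,4,5,6,7} D(V)={3,4,7} D(Z)={4,5,7}: W {3,4,5,6,7}->{3,4}; V {3,4,7}->{3,4}; Z {4,5,7}->{7}
Constraint 3 (U != V) on D(U)={4,5,6} D(V)={3,4}: no change
Constraint 4 (V + W = U) on D(V)={3,4} D(W)={3,4} D(U)={4,5,6}: V {3,4}->{3}; W {3,4}->{3}; U {4,5,6}->{6}
So after all 4 constraints: D(W) = {3}

Answer: {3}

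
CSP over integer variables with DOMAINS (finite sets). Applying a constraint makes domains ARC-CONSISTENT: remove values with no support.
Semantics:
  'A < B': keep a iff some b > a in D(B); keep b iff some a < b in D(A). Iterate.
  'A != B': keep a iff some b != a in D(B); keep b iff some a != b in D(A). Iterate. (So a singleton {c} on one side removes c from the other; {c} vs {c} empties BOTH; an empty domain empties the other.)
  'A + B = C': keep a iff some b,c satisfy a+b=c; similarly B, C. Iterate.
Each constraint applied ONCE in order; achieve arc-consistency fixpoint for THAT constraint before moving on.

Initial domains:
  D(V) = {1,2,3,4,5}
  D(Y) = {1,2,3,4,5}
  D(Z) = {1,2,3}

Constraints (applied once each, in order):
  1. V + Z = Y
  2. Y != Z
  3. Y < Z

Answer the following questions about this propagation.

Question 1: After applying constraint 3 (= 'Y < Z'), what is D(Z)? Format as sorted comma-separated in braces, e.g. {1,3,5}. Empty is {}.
Constraint 1 (V + Z = Y) on D(V)={1,2,3,4,5} D(Z)={1,2,3} D(Y)={1,2,3,4,5}: V {1,2,3,4,5}->{1,2,3,4}; Y {1,2,3,4,5}->{2,3,4,5}
Constraint 2 (Y != Z) on D(Y)={2,3,4,5} D(Z)={1,2,3}: no change
Constraint 3 (Y < Z) on D(Y)={2,3,4,5} D(Z)={1,2,3}: Y {2,3,4,5}->{2}; Z {1,2,3}->{3}
So after constraint 3: D(Z) = {3}

Answer: {3}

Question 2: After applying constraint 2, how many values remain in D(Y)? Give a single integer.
Constraint 1 (V + Z = Y) on D(V)={1,2,3,4,5} D(Z)={1,2,3} D(Y)={1,2,3,4,5}: V {1,2,3,4,5}->{1,2,3,4}; Y {1,2,3,4,5}->{2,3,4,5}
Constraint 2 (Y != Z) on D(Y)={2,3,4,5} D(Z)={1,2,3}: no change
So after constraint 2: D(Y)={2,3,4,5}, size = 4

Answer: 4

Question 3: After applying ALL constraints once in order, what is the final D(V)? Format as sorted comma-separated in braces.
Answer: {1,2,3,4}

Derivation:
Constraint 1 (V + Z = Y) on D(V)={1,2,3,4,5} D(Z)={1,2,3} D(Y)={1,2,3,4,5}: V {1,2,3,4,5}->{1,2,3,4}; Y {1,2,3,4,5}->{2,3,4,5}
Constraint 2 (Y != Z) on D(Y)={2,3,4,5} D(Z)={1,2,3}: no change
Constraint 3 (Y < Z) on D(Y)={2,3,4,5} D(Z)={1,2,3}: Y {2,3,4,5}->{2}; Z {1,2,3}->{3}
So after all 3 constraints: D(V) = {1,2,3,4}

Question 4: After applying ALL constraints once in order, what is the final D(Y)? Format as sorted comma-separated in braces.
Answer: {2}

Derivation:
Constraint 1 (V + Z = Y) on D(V)={1,2,3,4,5} D(Z)={1,2,3} D(Y)={1,2,3,4,5}: V {1,2,3,4,5}->{1,2,3,4}; Y {1,2,3,4,5}->{2,3,4,5}
Constraint 2 (Y != Z) on D(Y)={2,3,4,5} D(Z)={1,2,3}: no change
Constraint 3 (Y < Z) on D(Y)={2,3,4,5} D(Z)={1,2,3}: Y {2,3,4,5}->{2}; Z {1,2,3}->{3}
So after all 3 constraints: D(Y) = {2}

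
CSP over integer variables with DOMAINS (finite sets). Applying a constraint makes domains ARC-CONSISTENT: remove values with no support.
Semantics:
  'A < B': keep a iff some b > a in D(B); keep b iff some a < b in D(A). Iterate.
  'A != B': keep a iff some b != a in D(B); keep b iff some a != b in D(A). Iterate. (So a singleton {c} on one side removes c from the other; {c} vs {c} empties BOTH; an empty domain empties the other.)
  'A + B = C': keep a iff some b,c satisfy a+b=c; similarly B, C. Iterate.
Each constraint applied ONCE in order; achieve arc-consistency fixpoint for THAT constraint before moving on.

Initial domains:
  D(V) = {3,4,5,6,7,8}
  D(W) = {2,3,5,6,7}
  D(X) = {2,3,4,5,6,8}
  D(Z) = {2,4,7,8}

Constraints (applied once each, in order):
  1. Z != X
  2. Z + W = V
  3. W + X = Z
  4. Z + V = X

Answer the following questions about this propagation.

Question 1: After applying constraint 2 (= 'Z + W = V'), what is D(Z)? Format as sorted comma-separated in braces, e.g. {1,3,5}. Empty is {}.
Answer: {2,4}

Derivation:
Constraint 1 (Z != X) on D(Z)={2,4,7,8} D(X)={2,3,4,5,6,8}: no change
Constraint 2 (Z + W = V) on D(Z)={2,4,7,8} D(W)={2,3,5,6,7} D(V)={3,4,5,6,7,8}: Z {2,4,7,8}->{2,4}; W {2,3,5,6,7}->{2,3,5,6}; V {3,4,5,6,7,8}->{4,5,6,7,8}
So after constraint 2: D(Z) = {2,4}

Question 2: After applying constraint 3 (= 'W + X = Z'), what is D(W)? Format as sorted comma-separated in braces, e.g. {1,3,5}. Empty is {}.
Answer: {2}

Derivation:
Constraint 1 (Z != X) on D(Z)={2,4,7,8} D(X)={2,3,4,5,6,8}: no change
Constraint 2 (Z + W = V) on D(Z)={2,4,7,8} D(W)={2,3,5,6,7} D(V)={3,4,5,6,7,8}: Z {2,4,7,8}->{2,4}; W {2,3,5,6,7}->{2,3,5,6}; V {3,4,5,6,7,8}->{4,5,6,7,8}
Constraint 3 (W + X = Z) on D(W)={2,3,5,6} D(X)={2,3,4,5,6,8} D(Z)={2,4}: W {2,3,5,6}->{2}; X {2,3,4,5,6,8}->{2}; Z {2,4}->{4}
So after constraint 3: D(W) = {2}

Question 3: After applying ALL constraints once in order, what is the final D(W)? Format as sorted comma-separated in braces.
Constraint 1 (Z != X) on D(Z)={2,4,7,8} D(X)={2,3,4,5,6,8}: no change
Constraint 2 (Z + W = V) on D(Z)={2,4,7,8} D(W)={2,3,5,6,7} D(V)={3,4,5,6,7,8}: Z {2,4,7,8}->{2,4}; W {2,3,5,6,7}->{2,3,5,6}; V {3,4,5,6,7,8}->{4,5,6,7,8}
Constraint 3 (W + X = Z) on D(W)={2,3,5,6} D(X)={2,3,4,5,6,8} D(Z)={2,4}: W {2,3,5,6}->{2}; X {2,3,4,5,6,8}->{2}; Z {2,4}->{4}
Constraint 4 (Z + V = X) on D(Z)={4} D(V)={4,5,6,7,8} D(X)={2}: Z {4}->{}; V {4,5,6,7,8}->{}; X {2}->{}
So after all 4 constraints: D(W) = {2}

Answer: {2}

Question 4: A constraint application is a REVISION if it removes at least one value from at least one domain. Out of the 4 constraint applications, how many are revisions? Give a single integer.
Constraint 1 (Z != X) on D(Z)={2,4,7,8} D(X)={2,3,4,5,6,8}: no change => not a revision
Constraint 2 (Z + W = V) on D(Z)={2,4,7,8} D(W)={2,3,5,6,7} D(V)={3,4,5,6,7,8}: Z {2,4,7,8}->{2,4}; W {2,3,5,6,7}->{2,3,5,6}; V {3,4,5,6,7,8}->{4,5,6,7,8} => REVISION
Constraint 3 (W + X = Z) on D(W)={2,3,5,6} D(X)={2,3,4,5,6,8} D(Z)={2,4}: W {2,3,5,6}->{2}; X {2,3,4,5,6,8}->{2}; Z {2,4}->{4} => REVISION
Constraint 4 (Z + V = X) on D(Z)={4} D(V)={4,5,6,7,8} D(X)={2}: Z {4}->{}; V {4,5,6,7,8}->{}; X {2}->{} => REVISION
Total revisions = 3

Answer: 3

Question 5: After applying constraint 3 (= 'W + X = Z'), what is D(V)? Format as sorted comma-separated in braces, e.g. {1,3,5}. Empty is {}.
Constraint 1 (Z != X) on D(Z)={2,4,7,8} D(X)={2,3,4,5,6,8}: no change
Constraint 2 (Z + W = V) on D(Z)={2,4,7,8} D(W)={2,3,5,6,7} D(V)={3,4,5,6,7,8}: Z {2,4,7,8}->{2,4}; W {2,3,5,6,7}->{2,3,5,6}; V {3,4,5,6,7,8}->{4,5,6,7,8}
Constraint 3 (W + X = Z) on D(W)={2,3,5,6} D(X)={2,3,4,5,6,8} D(Z)={2,4}: W {2,3,5,6}->{2}; X {2,3,4,5,6,8}->{2}; Z {2,4}->{4}
So after constraint 3: D(V) = {4,5,6,7,8}

Answer: {4,5,6,7,8}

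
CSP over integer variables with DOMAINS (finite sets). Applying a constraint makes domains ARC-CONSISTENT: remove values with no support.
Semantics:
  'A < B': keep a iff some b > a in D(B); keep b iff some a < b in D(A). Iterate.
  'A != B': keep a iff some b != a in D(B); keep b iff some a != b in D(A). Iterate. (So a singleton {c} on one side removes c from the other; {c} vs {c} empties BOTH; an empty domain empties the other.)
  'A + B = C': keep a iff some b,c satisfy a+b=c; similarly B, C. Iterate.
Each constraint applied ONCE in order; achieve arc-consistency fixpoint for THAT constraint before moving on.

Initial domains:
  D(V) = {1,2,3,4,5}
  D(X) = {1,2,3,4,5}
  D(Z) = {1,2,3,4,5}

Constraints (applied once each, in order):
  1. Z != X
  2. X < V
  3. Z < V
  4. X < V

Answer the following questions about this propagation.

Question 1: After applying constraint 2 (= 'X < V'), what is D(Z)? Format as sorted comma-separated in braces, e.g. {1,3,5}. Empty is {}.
Answer: {1,2,3,4,5}

Derivation:
Constraint 1 (Z != X) on D(Z)={1,2,3,4,5} D(X)={1,2,3,4,5}: no change
Constraint 2 (X < V) on D(X)={1,2,3,4,5} D(V)={1,2,3,4,5}: X {1,2,3,4,5}->{1,2,3,4}; V {1,2,3,4,5}->{2,3,4,5}
So after constraint 2: D(Z) = {1,2,3,4,5}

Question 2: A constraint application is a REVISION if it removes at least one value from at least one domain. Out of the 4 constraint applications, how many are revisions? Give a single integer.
Constraint 1 (Z != X) on D(Z)={1,2,3,4,5} D(X)={1,2,3,4,5}: no change => not a revision
Constraint 2 (X < V) on D(X)={1,2,3,4,5} D(V)={1,2,3,4,5}: X {1,2,3,4,5}->{1,2,3,4}; V {1,2,3,4,5}->{2,3,4,5} => REVISION
Constraint 3 (Z < V) on D(Z)={1,2,3,4,5} D(V)={2,3,4,5}: Z {1,2,3,4,5}->{1,2,3,4} => REVISION
Constraint 4 (X < V) on D(X)={1,2,3,4} D(V)={2,3,4,5}: no change => not a revision
Total revisions = 2

Answer: 2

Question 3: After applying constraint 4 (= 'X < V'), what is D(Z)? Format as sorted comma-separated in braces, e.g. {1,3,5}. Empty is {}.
Constraint 1 (Z != X) on D(Z)={1,2,3,4,5} D(X)={1,2,3,4,5}: no change
Constraint 2 (X < V) on D(X)={1,2,3,4,5} D(V)={1,2,3,4,5}: X {1,2,3,4,5}->{1,2,3,4}; V {1,2,3,4,5}->{2,3,4,5}
Constraint 3 (Z < V) on D(Z)={1,2,3,4,5} D(V)={2,3,4,5}: Z {1,2,3,4,5}->{1,2,3,4}
Constraint 4 (X < V) on D(X)={1,2,3,4} D(V)={2,3,4,5}: no change
So after constraint 4: D(Z) = {1,2,3,4}

Answer: {1,2,3,4}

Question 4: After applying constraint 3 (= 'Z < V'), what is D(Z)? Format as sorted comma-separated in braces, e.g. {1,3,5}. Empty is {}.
Answer: {1,2,3,4}

Derivation:
Constraint 1 (Z != X) on D(Z)={1,2,3,4,5} D(X)={1,2,3,4,5}: no change
Constraint 2 (X < V) on D(X)={1,2,3,4,5} D(V)={1,2,3,4,5}: X {1,2,3,4,5}->{1,2,3,4}; V {1,2,3,4,5}->{2,3,4,5}
Constraint 3 (Z < V) on D(Z)={1,2,3,4,5} D(V)={2,3,4,5}: Z {1,2,3,4,5}->{1,2,3,4}
So after constraint 3: D(Z) = {1,2,3,4}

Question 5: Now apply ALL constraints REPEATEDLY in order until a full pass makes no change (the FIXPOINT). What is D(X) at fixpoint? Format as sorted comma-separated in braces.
Answer: {1,2,3,4}

Derivation:
pass 0 (initial): D(X)={1,2,3,4,5}
pass 1: V {1,2,3,4,5}->{2,3,4,5}; X {1,2,3,4,5}->{1,2,3,4}; Z {1,2,3,4,5}->{1,2,3,4}
pass 2: no change
Fixpoint after 2 passes: D(X) = {1,2,3,4}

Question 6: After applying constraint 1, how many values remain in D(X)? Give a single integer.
Answer: 5

Derivation:
Constraint 1 (Z != X) on D(Z)={1,2,3,4,5} D(X)={1,2,3,4,5}: no change
So after constraint 1: D(X)={1,2,3,4,5}, size = 5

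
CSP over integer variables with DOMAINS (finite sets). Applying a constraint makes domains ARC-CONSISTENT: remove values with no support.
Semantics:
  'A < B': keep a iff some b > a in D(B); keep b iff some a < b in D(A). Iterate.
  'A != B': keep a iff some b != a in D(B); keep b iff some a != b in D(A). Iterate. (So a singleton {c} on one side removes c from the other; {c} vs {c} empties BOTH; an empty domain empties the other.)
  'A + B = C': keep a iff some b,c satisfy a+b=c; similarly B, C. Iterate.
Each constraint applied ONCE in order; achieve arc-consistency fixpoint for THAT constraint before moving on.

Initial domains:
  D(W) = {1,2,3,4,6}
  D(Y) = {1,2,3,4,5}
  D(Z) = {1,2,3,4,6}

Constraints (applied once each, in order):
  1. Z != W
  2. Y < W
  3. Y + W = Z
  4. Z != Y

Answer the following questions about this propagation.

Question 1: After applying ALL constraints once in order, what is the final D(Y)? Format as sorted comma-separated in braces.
Constraint 1 (Z != W) on D(Z)={1,2,3,4,6} D(W)={1,2,3,4,6}: no change
Constraint 2 (Y < W) on D(Y)={1,2,3,4,5} D(W)={1,2,3,4,6}: W {1,2,3,4,6}->{2,3,4,6}
Constraint 3 (Y + W = Z) on D(Y)={1,2,3,4,5} D(W)={2,3,4,6} D(Z)={1,2,3,4,6}: Y {1,2,3,4,5}->{1,2,3,4}; W {2,3,4,6}->{2,3,4}; Z {1,2,3,4,6}->{3,4,6}
Constraint 4 (Z != Y) on D(Z)={3,4,6} D(Y)={1,2,3,4}: no change
So after all 4 constraints: D(Y) = {1,2,3,4}

Answer: {1,2,3,4}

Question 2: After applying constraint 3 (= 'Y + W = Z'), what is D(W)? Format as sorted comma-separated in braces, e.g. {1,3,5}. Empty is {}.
Constraint 1 (Z != W) on D(Z)={1,2,3,4,6} D(W)={1,2,3,4,6}: no change
Constraint 2 (Y < W) on D(Y)={1,2,3,4,5} D(W)={1,2,3,4,6}: W {1,2,3,4,6}->{2,3,4,6}
Constraint 3 (Y + W = Z) on D(Y)={1,2,3,4,5} D(W)={2,3,4,6} D(Z)={1,2,3,4,6}: Y {1,2,3,4,5}->{1,2,3,4}; W {2,3,4,6}->{2,3,4}; Z {1,2,3,4,6}->{3,4,6}
So after constraint 3: D(W) = {2,3,4}

Answer: {2,3,4}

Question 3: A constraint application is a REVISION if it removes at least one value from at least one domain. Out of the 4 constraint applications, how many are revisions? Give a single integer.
Constraint 1 (Z != W) on D(Z)={1,2,3,4,6} D(W)={1,2,3,4,6}: no change => not a revision
Constraint 2 (Y < W) on D(Y)={1,2,3,4,5} D(W)={1,2,3,4,6}: W {1,2,3,4,6}->{2,3,4,6} => REVISION
Constraint 3 (Y + W = Z) on D(Y)={1,2,3,4,5} D(W)={2,3,4,6} D(Z)={1,2,3,4,6}: Y {1,2,3,4,5}->{1,2,3,4}; W {2,3,4,6}->{2,3,4}; Z {1,2,3,4,6}->{3,4,6} => REVISION
Constraint 4 (Z != Y) on D(Z)={3,4,6} D(Y)={1,2,3,4}: no change => not a revision
Total revisions = 2

Answer: 2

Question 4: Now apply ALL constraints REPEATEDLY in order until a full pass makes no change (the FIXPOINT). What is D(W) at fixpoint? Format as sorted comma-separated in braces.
Answer: {2,3,4}

Derivation:
pass 0 (initial): D(W)={1,2,3,4,6}
pass 1: W {1,2,3,4,6}->{2,3,4}; Y {1,2,3,4,5}->{1,2,3,4}; Z {1,2,3,4,6}->{3,4,6}
pass 2: Y {1,2,3,4}->{1,2,3}
pass 3: no change
Fixpoint after 3 passes: D(W) = {2,3,4}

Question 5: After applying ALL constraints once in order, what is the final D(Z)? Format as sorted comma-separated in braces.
Answer: {3,4,6}

Derivation:
Constraint 1 (Z != W) on D(Z)={1,2,3,4,6} D(W)={1,2,3,4,6}: no change
Constraint 2 (Y < W) on D(Y)={1,2,3,4,5} D(W)={1,2,3,4,6}: W {1,2,3,4,6}->{2,3,4,6}
Constraint 3 (Y + W = Z) on D(Y)={1,2,3,4,5} D(W)={2,3,4,6} D(Z)={1,2,3,4,6}: Y {1,2,3,4,5}->{1,2,3,4}; W {2,3,4,6}->{2,3,4}; Z {1,2,3,4,6}->{3,4,6}
Constraint 4 (Z != Y) on D(Z)={3,4,6} D(Y)={1,2,3,4}: no change
So after all 4 constraints: D(Z) = {3,4,6}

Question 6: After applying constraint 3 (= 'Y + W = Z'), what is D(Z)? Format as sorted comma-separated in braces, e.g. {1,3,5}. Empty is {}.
Constraint 1 (Z != W) on D(Z)={1,2,3,4,6} D(W)={1,2,3,4,6}: no change
Constraint 2 (Y < W) on D(Y)={1,2,3,4,5} D(W)={1,2,3,4,6}: W {1,2,3,4,6}->{2,3,4,6}
Constraint 3 (Y + W = Z) on D(Y)={1,2,3,4,5} D(W)={2,3,4,6} D(Z)={1,2,3,4,6}: Y {1,2,3,4,5}->{1,2,3,4}; W {2,3,4,6}->{2,3,4}; Z {1,2,3,4,6}->{3,4,6}
So after constraint 3: D(Z) = {3,4,6}

Answer: {3,4,6}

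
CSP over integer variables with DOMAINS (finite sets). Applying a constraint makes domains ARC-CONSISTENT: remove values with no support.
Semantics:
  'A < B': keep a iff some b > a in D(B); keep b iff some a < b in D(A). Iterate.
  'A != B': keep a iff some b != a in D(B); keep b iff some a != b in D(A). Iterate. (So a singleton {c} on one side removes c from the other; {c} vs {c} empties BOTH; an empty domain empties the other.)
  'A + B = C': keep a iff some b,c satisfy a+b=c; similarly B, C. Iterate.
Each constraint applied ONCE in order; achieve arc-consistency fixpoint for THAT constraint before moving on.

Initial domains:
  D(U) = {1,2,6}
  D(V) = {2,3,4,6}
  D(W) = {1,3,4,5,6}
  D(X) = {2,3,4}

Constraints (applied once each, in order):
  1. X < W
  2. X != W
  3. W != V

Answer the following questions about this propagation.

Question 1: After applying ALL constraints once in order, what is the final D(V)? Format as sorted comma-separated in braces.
Answer: {2,3,4,6}

Derivation:
Constraint 1 (X < W) on D(X)={2,3,4} D(W)={1,3,4,5,6}: W {1,3,4,5,6}->{3,4,5,6}
Constraint 2 (X != W) on D(X)={2,3,4} D(W)={3,4,5,6}: no change
Constraint 3 (W != V) on D(W)={3,4,5,6} D(V)={2,3,4,6}: no change
So after all 3 constraints: D(V) = {2,3,4,6}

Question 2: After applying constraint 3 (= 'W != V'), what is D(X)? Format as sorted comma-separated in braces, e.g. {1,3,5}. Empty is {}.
Constraint 1 (X < W) on D(X)={2,3,4} D(W)={1,3,4,5,6}: W {1,3,4,5,6}->{3,4,5,6}
Constraint 2 (X != W) on D(X)={2,3,4} D(W)={3,4,5,6}: no change
Constraint 3 (W != V) on D(W)={3,4,5,6} D(V)={2,3,4,6}: no change
So after constraint 3: D(X) = {2,3,4}

Answer: {2,3,4}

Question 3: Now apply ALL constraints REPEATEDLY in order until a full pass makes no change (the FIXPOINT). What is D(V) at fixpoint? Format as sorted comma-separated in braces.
Answer: {2,3,4,6}

Derivation:
pass 0 (initial): D(V)={2,3,4,6}
pass 1: W {1,3,4,5,6}->{3,4,5,6}
pass 2: no change
Fixpoint after 2 passes: D(V) = {2,3,4,6}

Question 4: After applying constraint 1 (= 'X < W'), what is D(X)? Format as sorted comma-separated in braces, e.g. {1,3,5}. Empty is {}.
Answer: {2,3,4}

Derivation:
Constraint 1 (X < W) on D(X)={2,3,4} D(W)={1,3,4,5,6}: W {1,3,4,5,6}->{3,4,5,6}
So after constraint 1: D(X) = {2,3,4}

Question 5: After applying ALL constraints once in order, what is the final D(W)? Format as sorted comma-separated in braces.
Constraint 1 (X < W) on D(X)={2,3,4} D(W)={1,3,4,5,6}: W {1,3,4,5,6}->{3,4,5,6}
Constraint 2 (X != W) on D(X)={2,3,4} D(W)={3,4,5,6}: no change
Constraint 3 (W != V) on D(W)={3,4,5,6} D(V)={2,3,4,6}: no change
So after all 3 constraints: D(W) = {3,4,5,6}

Answer: {3,4,5,6}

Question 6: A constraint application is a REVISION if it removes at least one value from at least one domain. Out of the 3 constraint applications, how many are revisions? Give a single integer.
Constraint 1 (X < W) on D(X)={2,3,4} D(W)={1,3,4,5,6}: W {1,3,4,5,6}->{3,4,5,6} => REVISION
Constraint 2 (X != W) on D(X)={2,3,4} D(W)={3,4,5,6}: no change => not a revision
Constraint 3 (W != V) on D(W)={3,4,5,6} D(V)={2,3,4,6}: no change => not a revision
Total revisions = 1

Answer: 1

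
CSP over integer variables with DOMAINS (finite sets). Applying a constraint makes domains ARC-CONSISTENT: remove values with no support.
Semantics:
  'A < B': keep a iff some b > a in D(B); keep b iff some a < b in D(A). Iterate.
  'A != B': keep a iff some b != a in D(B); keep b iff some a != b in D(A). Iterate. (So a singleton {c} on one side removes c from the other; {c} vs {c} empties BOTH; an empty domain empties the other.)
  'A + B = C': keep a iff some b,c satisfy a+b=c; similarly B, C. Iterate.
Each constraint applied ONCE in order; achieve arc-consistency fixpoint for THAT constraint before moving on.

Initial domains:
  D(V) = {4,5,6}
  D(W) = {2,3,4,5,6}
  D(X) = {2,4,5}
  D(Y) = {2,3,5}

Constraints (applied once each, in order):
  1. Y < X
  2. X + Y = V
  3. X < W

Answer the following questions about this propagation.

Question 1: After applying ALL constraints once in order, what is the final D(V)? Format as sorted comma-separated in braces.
Constraint 1 (Y < X) on D(Y)={2,3,5} D(X)={2,4,5}: Y {2,3,5}->{2,3}; X {2,4,5}->{4,5}
Constraint 2 (X + Y = V) on D(X)={4,5} D(Y)={2,3} D(V)={4,5,6}: X {4,5}->{4}; Y {2,3}->{2}; V {4,5,6}->{6}
Constraint 3 (X < W) on D(X)={4} D(W)={2,3,4,5,6}: W {2,3,4,5,6}->{5,6}
So after all 3 constraints: D(V) = {6}

Answer: {6}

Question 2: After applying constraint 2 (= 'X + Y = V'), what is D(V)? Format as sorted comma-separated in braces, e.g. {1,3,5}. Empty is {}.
Answer: {6}

Derivation:
Constraint 1 (Y < X) on D(Y)={2,3,5} D(X)={2,4,5}: Y {2,3,5}->{2,3}; X {2,4,5}->{4,5}
Constraint 2 (X + Y = V) on D(X)={4,5} D(Y)={2,3} D(V)={4,5,6}: X {4,5}->{4}; Y {2,3}->{2}; V {4,5,6}->{6}
So after constraint 2: D(V) = {6}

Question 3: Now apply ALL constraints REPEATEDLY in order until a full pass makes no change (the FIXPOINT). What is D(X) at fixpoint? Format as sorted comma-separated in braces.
pass 0 (initial): D(X)={2,4,5}
pass 1: V {4,5,6}->{6}; W {2,3,4,5,6}->{5,6}; X {2,4,5}->{4}; Y {2,3,5}->{2}
pass 2: no change
Fixpoint after 2 passes: D(X) = {4}

Answer: {4}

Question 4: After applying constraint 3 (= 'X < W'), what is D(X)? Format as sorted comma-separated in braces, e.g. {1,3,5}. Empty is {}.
Constraint 1 (Y < X) on D(Y)={2,3,5} D(X)={2,4,5}: Y {2,3,5}->{2,3}; X {2,4,5}->{4,5}
Constraint 2 (X + Y = V) on D(X)={4,5} D(Y)={2,3} D(V)={4,5,6}: X {4,5}->{4}; Y {2,3}->{2}; V {4,5,6}->{6}
Constraint 3 (X < W) on D(X)={4} D(W)={2,3,4,5,6}: W {2,3,4,5,6}->{5,6}
So after constraint 3: D(X) = {4}

Answer: {4}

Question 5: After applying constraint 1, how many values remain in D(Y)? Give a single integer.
Constraint 1 (Y < X) on D(Y)={2,3,5} D(X)={2,4,5}: Y {2,3,5}->{2,3}; X {2,4,5}->{4,5}
So after constraint 1: D(Y)={2,3}, size = 2

Answer: 2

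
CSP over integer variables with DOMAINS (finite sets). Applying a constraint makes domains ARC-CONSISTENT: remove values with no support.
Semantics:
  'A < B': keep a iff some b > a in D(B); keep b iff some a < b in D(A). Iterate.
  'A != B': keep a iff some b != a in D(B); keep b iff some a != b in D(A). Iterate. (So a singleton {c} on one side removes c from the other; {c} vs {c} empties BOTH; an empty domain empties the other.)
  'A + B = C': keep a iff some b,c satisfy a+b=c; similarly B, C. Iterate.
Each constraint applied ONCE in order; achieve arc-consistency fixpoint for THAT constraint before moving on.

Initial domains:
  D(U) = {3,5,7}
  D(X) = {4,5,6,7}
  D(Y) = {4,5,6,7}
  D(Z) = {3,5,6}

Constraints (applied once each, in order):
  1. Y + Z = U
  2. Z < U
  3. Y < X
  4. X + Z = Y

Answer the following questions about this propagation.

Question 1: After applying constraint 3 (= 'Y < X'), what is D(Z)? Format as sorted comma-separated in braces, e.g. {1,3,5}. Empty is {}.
Constraint 1 (Y + Z = U) on D(Y)={4,5,6,7} D(Z)={3,5,6} D(U)={3,5,7}: Y {4,5,6,7}->{4}; Z {3,5,6}->{3}; U {3,5,7}->{7}
Constraint 2 (Z < U) on D(Z)={3} D(U)={7}: no change
Constraint 3 (Y < X) on D(Y)={4} D(X)={4,5,6,7}: X {4,5,6,7}->{5,6,7}
So after constraint 3: D(Z) = {3}

Answer: {3}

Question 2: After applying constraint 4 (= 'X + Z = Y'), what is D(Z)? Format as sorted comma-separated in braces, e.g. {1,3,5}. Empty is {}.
Constraint 1 (Y + Z = U) on D(Y)={4,5,6,7} D(Z)={3,5,6} D(U)={3,5,7}: Y {4,5,6,7}->{4}; Z {3,5,6}->{3}; U {3,5,7}->{7}
Constraint 2 (Z < U) on D(Z)={3} D(U)={7}: no change
Constraint 3 (Y < X) on D(Y)={4} D(X)={4,5,6,7}: X {4,5,6,7}->{5,6,7}
Constraint 4 (X + Z = Y) on D(X)={5,6,7} D(Z)={3} D(Y)={4}: X {5,6,7}->{}; Z {3}->{}; Y {4}->{}
So after constraint 4: D(Z) = {}

Answer: {}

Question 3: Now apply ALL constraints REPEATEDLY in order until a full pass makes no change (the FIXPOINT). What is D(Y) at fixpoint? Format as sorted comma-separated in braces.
pass 0 (initial): D(Y)={4,5,6,7}
pass 1: U {3,5,7}->{7}; X {4,5,6,7}->{}; Y {4,5,6,7}->{}; Z {3,5,6}->{}
pass 2: U {7}->{}
pass 3: no change
Fixpoint after 3 passes: D(Y) = {}

Answer: {}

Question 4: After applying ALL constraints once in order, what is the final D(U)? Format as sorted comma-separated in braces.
Constraint 1 (Y + Z = U) on D(Y)={4,5,6,7} D(Z)={3,5,6} D(U)={3,5,7}: Y {4,5,6,7}->{4}; Z {3,5,6}->{3}; U {3,5,7}->{7}
Constraint 2 (Z < U) on D(Z)={3} D(U)={7}: no change
Constraint 3 (Y < X) on D(Y)={4} D(X)={4,5,6,7}: X {4,5,6,7}->{5,6,7}
Constraint 4 (X + Z = Y) on D(X)={5,6,7} D(Z)={3} D(Y)={4}: X {5,6,7}->{}; Z {3}->{}; Y {4}->{}
So after all 4 constraints: D(U) = {7}

Answer: {7}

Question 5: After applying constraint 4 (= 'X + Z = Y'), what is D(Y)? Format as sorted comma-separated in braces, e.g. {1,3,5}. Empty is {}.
Answer: {}

Derivation:
Constraint 1 (Y + Z = U) on D(Y)={4,5,6,7} D(Z)={3,5,6} D(U)={3,5,7}: Y {4,5,6,7}->{4}; Z {3,5,6}->{3}; U {3,5,7}->{7}
Constraint 2 (Z < U) on D(Z)={3} D(U)={7}: no change
Constraint 3 (Y < X) on D(Y)={4} D(X)={4,5,6,7}: X {4,5,6,7}->{5,6,7}
Constraint 4 (X + Z = Y) on D(X)={5,6,7} D(Z)={3} D(Y)={4}: X {5,6,7}->{}; Z {3}->{}; Y {4}->{}
So after constraint 4: D(Y) = {}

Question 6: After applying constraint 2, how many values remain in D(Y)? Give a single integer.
Answer: 1

Derivation:
Constraint 1 (Y + Z = U) on D(Y)={4,5,6,7} D(Z)={3,5,6} D(U)={3,5,7}: Y {4,5,6,7}->{4}; Z {3,5,6}->{3}; U {3,5,7}->{7}
Constraint 2 (Z < U) on D(Z)={3} D(U)={7}: no change
So after constraint 2: D(Y)={4}, size = 1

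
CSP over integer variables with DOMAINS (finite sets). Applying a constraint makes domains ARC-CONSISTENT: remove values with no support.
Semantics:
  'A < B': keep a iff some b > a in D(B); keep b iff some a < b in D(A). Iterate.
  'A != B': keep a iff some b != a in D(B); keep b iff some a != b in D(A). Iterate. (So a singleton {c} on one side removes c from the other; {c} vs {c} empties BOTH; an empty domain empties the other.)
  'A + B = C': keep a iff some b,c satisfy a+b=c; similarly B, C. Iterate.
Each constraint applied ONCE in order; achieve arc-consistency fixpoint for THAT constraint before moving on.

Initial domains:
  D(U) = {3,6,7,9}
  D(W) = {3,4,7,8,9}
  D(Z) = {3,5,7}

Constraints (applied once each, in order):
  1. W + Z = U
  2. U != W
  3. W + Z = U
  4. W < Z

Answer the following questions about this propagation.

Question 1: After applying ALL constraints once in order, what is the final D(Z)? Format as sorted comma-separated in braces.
Constraint 1 (W + Z = U) on D(W)={3,4,7,8,9} D(Z)={3,5,7} D(U)={3,6,7,9}: W {3,4,7,8,9}->{3,4}; Z {3,5,7}->{3,5}; U {3,6,7,9}->{6,7,9}
Constraint 2 (U != W) on D(U)={6,7,9} D(W)={3,4}: no change
Constraint 3 (W + Z = U) on D(W)={3,4} D(Z)={3,5} D(U)={6,7,9}: no change
Constraint 4 (W < Z) on D(W)={3,4} D(Z)={3,5}: Z {3,5}->{5}
So after all 4 constraints: D(Z) = {5}

Answer: {5}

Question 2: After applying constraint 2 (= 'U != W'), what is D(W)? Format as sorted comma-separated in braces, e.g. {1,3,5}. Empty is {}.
Answer: {3,4}

Derivation:
Constraint 1 (W + Z = U) on D(W)={3,4,7,8,9} D(Z)={3,5,7} D(U)={3,6,7,9}: W {3,4,7,8,9}->{3,4}; Z {3,5,7}->{3,5}; U {3,6,7,9}->{6,7,9}
Constraint 2 (U != W) on D(U)={6,7,9} D(W)={3,4}: no change
So after constraint 2: D(W) = {3,4}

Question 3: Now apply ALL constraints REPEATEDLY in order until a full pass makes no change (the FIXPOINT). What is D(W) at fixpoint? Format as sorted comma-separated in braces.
pass 0 (initial): D(W)={3,4,7,8,9}
pass 1: U {3,6,7,9}->{6,7,9}; W {3,4,7,8,9}->{3,4}; Z {3,5,7}->{5}
pass 2: U {6,7,9}->{9}; W {3,4}->{4}
pass 3: no change
Fixpoint after 3 passes: D(W) = {4}

Answer: {4}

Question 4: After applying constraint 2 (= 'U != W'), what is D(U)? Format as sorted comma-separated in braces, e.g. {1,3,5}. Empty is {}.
Answer: {6,7,9}

Derivation:
Constraint 1 (W + Z = U) on D(W)={3,4,7,8,9} D(Z)={3,5,7} D(U)={3,6,7,9}: W {3,4,7,8,9}->{3,4}; Z {3,5,7}->{3,5}; U {3,6,7,9}->{6,7,9}
Constraint 2 (U != W) on D(U)={6,7,9} D(W)={3,4}: no change
So after constraint 2: D(U) = {6,7,9}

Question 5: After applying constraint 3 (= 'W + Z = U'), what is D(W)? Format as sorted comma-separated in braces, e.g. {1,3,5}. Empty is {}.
Answer: {3,4}

Derivation:
Constraint 1 (W + Z = U) on D(W)={3,4,7,8,9} D(Z)={3,5,7} D(U)={3,6,7,9}: W {3,4,7,8,9}->{3,4}; Z {3,5,7}->{3,5}; U {3,6,7,9}->{6,7,9}
Constraint 2 (U != W) on D(U)={6,7,9} D(W)={3,4}: no change
Constraint 3 (W + Z = U) on D(W)={3,4} D(Z)={3,5} D(U)={6,7,9}: no change
So after constraint 3: D(W) = {3,4}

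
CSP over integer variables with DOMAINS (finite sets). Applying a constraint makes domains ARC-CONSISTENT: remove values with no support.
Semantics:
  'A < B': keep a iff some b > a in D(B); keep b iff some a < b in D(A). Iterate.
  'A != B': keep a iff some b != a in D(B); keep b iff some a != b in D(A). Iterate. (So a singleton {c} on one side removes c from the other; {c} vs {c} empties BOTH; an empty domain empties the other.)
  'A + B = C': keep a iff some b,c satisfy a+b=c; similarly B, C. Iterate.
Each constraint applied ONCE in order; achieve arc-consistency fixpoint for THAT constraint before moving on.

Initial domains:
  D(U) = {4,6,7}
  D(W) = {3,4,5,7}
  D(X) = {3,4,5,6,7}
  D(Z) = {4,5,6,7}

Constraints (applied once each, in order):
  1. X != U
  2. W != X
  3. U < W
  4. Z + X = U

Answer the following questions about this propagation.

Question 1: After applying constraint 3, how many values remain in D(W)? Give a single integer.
Constraint 1 (X != U) on D(X)={3,4,5,6,7} D(U)={4,6,7}: no change
Constraint 2 (W != X) on D(W)={3,4,5,7} D(X)={3,4,5,6,7}: no change
Constraint 3 (U < W) on D(U)={4,6,7} D(W)={3,4,5,7}: U {4,6,7}->{4,6}; W {3,4,5,7}->{5,7}
So after constraint 3: D(W)={5,7}, size = 2

Answer: 2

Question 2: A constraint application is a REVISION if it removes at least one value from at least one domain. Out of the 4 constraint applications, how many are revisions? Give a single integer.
Constraint 1 (X != U) on D(X)={3,4,5,6,7} D(U)={4,6,7}: no change => not a revision
Constraint 2 (W != X) on D(W)={3,4,5,7} D(X)={3,4,5,6,7}: no change => not a revision
Constraint 3 (U < W) on D(U)={4,6,7} D(W)={3,4,5,7}: U {4,6,7}->{4,6}; W {3,4,5,7}->{5,7} => REVISION
Constraint 4 (Z + X = U) on D(Z)={4,5,6,7} D(X)={3,4,5,6,7} D(U)={4,6}: Z {4,5,6,7}->{}; X {3,4,5,6,7}->{}; U {4,6}->{} => REVISION
Total revisions = 2

Answer: 2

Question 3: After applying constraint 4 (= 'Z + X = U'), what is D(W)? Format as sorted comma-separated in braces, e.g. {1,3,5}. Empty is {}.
Answer: {5,7}

Derivation:
Constraint 1 (X != U) on D(X)={3,4,5,6,7} D(U)={4,6,7}: no change
Constraint 2 (W != X) on D(W)={3,4,5,7} D(X)={3,4,5,6,7}: no change
Constraint 3 (U < W) on D(U)={4,6,7} D(W)={3,4,5,7}: U {4,6,7}->{4,6}; W {3,4,5,7}->{5,7}
Constraint 4 (Z + X = U) on D(Z)={4,5,6,7} D(X)={3,4,5,6,7} D(U)={4,6}: Z {4,5,6,7}->{}; X {3,4,5,6,7}->{}; U {4,6}->{}
So after constraint 4: D(W) = {5,7}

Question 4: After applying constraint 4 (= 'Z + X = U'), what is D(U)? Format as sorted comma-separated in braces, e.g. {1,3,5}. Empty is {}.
Answer: {}

Derivation:
Constraint 1 (X != U) on D(X)={3,4,5,6,7} D(U)={4,6,7}: no change
Constraint 2 (W != X) on D(W)={3,4,5,7} D(X)={3,4,5,6,7}: no change
Constraint 3 (U < W) on D(U)={4,6,7} D(W)={3,4,5,7}: U {4,6,7}->{4,6}; W {3,4,5,7}->{5,7}
Constraint 4 (Z + X = U) on D(Z)={4,5,6,7} D(X)={3,4,5,6,7} D(U)={4,6}: Z {4,5,6,7}->{}; X {3,4,5,6,7}->{}; U {4,6}->{}
So after constraint 4: D(U) = {}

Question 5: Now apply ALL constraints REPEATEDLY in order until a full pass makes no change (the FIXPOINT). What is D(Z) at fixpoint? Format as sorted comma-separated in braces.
Answer: {}

Derivation:
pass 0 (initial): D(Z)={4,5,6,7}
pass 1: U {4,6,7}->{}; W {3,4,5,7}->{5,7}; X {3,4,5,6,7}->{}; Z {4,5,6,7}->{}
pass 2: W {5,7}->{}
pass 3: no change
Fixpoint after 3 passes: D(Z) = {}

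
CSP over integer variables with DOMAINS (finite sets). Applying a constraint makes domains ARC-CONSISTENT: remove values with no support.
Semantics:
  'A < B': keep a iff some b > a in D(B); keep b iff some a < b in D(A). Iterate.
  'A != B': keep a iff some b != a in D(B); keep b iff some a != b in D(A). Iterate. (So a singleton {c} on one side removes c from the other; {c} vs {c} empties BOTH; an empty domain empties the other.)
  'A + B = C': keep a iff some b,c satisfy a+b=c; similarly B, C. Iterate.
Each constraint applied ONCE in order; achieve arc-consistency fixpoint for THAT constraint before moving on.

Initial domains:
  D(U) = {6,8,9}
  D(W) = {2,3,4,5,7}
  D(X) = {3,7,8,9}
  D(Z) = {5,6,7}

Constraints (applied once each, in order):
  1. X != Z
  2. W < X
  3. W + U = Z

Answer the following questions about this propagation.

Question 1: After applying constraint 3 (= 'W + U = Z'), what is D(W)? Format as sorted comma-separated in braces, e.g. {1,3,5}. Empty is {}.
Answer: {}

Derivation:
Constraint 1 (X != Z) on D(X)={3,7,8,9} D(Z)={5,6,7}: no change
Constraint 2 (W < X) on D(W)={2,3,4,5,7} D(X)={3,7,8,9}: no change
Constraint 3 (W + U = Z) on D(W)={2,3,4,5,7} D(U)={6,8,9} D(Z)={5,6,7}: W {2,3,4,5,7}->{}; U {6,8,9}->{}; Z {5,6,7}->{}
So after constraint 3: D(W) = {}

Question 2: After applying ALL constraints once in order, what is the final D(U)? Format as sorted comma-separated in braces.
Answer: {}

Derivation:
Constraint 1 (X != Z) on D(X)={3,7,8,9} D(Z)={5,6,7}: no change
Constraint 2 (W < X) on D(W)={2,3,4,5,7} D(X)={3,7,8,9}: no change
Constraint 3 (W + U = Z) on D(W)={2,3,4,5,7} D(U)={6,8,9} D(Z)={5,6,7}: W {2,3,4,5,7}->{}; U {6,8,9}->{}; Z {5,6,7}->{}
So after all 3 constraints: D(U) = {}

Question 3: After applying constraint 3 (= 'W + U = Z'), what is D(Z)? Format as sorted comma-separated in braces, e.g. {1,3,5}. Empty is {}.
Answer: {}

Derivation:
Constraint 1 (X != Z) on D(X)={3,7,8,9} D(Z)={5,6,7}: no change
Constraint 2 (W < X) on D(W)={2,3,4,5,7} D(X)={3,7,8,9}: no change
Constraint 3 (W + U = Z) on D(W)={2,3,4,5,7} D(U)={6,8,9} D(Z)={5,6,7}: W {2,3,4,5,7}->{}; U {6,8,9}->{}; Z {5,6,7}->{}
So after constraint 3: D(Z) = {}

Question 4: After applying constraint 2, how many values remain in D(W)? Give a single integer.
Constraint 1 (X != Z) on D(X)={3,7,8,9} D(Z)={5,6,7}: no change
Constraint 2 (W < X) on D(W)={2,3,4,5,7} D(X)={3,7,8,9}: no change
So after constraint 2: D(W)={2,3,4,5,7}, size = 5

Answer: 5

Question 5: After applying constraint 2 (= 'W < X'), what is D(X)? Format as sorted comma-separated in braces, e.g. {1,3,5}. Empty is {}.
Answer: {3,7,8,9}

Derivation:
Constraint 1 (X != Z) on D(X)={3,7,8,9} D(Z)={5,6,7}: no change
Constraint 2 (W < X) on D(W)={2,3,4,5,7} D(X)={3,7,8,9}: no change
So after constraint 2: D(X) = {3,7,8,9}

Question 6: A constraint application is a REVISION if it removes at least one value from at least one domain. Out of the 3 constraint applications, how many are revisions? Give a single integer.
Constraint 1 (X != Z) on D(X)={3,7,8,9} D(Z)={5,6,7}: no change => not a revision
Constraint 2 (W < X) on D(W)={2,3,4,5,7} D(X)={3,7,8,9}: no change => not a revision
Constraint 3 (W + U = Z) on D(W)={2,3,4,5,7} D(U)={6,8,9} D(Z)={5,6,7}: W {2,3,4,5,7}->{}; U {6,8,9}->{}; Z {5,6,7}->{} => REVISION
Total revisions = 1

Answer: 1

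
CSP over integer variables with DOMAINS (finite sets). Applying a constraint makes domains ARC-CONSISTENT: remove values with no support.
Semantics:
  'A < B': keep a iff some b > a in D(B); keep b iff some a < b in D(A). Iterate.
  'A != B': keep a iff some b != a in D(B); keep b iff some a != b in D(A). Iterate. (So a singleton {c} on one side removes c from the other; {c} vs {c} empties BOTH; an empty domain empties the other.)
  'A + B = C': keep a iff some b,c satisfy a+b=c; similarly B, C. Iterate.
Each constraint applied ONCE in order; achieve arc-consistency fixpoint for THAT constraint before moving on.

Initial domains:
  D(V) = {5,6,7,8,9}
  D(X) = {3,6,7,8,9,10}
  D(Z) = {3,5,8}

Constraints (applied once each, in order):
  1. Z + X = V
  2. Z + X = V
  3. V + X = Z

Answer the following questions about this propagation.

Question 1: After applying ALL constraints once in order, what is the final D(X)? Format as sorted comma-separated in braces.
Constraint 1 (Z + X = V) on D(Z)={3,5,8} D(X)={3,6,7,8,9,10} D(V)={5,6,7,8,9}: Z {3,5,8}->{3,5}; X {3,6,7,8,9,10}->{3,6}; V {5,6,7,8,9}->{6,8,9}
Constraint 2 (Z + X = V) on D(Z)={3,5} D(X)={3,6} D(V)={6,8,9}: no change
Constraint 3 (V + X = Z) on D(V)={6,8,9} D(X)={3,6} D(Z)={3,5}: V {6,8,9}->{}; X {3,6}->{}; Z {3,5}->{}
So after all 3 constraints: D(X) = {}

Answer: {}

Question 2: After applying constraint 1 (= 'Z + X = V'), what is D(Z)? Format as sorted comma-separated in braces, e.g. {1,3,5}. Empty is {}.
Constraint 1 (Z + X = V) on D(Z)={3,5,8} D(X)={3,6,7,8,9,10} D(V)={5,6,7,8,9}: Z {3,5,8}->{3,5}; X {3,6,7,8,9,10}->{3,6}; V {5,6,7,8,9}->{6,8,9}
So after constraint 1: D(Z) = {3,5}

Answer: {3,5}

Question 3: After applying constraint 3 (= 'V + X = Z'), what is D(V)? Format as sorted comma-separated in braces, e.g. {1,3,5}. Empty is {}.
Constraint 1 (Z + X = V) on D(Z)={3,5,8} D(X)={3,6,7,8,9,10} D(V)={5,6,7,8,9}: Z {3,5,8}->{3,5}; X {3,6,7,8,9,10}->{3,6}; V {5,6,7,8,9}->{6,8,9}
Constraint 2 (Z + X = V) on D(Z)={3,5} D(X)={3,6} D(V)={6,8,9}: no change
Constraint 3 (V + X = Z) on D(V)={6,8,9} D(X)={3,6} D(Z)={3,5}: V {6,8,9}->{}; X {3,6}->{}; Z {3,5}->{}
So after constraint 3: D(V) = {}

Answer: {}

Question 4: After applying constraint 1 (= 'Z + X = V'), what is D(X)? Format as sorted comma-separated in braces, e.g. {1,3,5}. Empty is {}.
Answer: {3,6}

Derivation:
Constraint 1 (Z + X = V) on D(Z)={3,5,8} D(X)={3,6,7,8,9,10} D(V)={5,6,7,8,9}: Z {3,5,8}->{3,5}; X {3,6,7,8,9,10}->{3,6}; V {5,6,7,8,9}->{6,8,9}
So after constraint 1: D(X) = {3,6}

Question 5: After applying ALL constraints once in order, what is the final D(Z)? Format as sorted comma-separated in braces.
Answer: {}

Derivation:
Constraint 1 (Z + X = V) on D(Z)={3,5,8} D(X)={3,6,7,8,9,10} D(V)={5,6,7,8,9}: Z {3,5,8}->{3,5}; X {3,6,7,8,9,10}->{3,6}; V {5,6,7,8,9}->{6,8,9}
Constraint 2 (Z + X = V) on D(Z)={3,5} D(X)={3,6} D(V)={6,8,9}: no change
Constraint 3 (V + X = Z) on D(V)={6,8,9} D(X)={3,6} D(Z)={3,5}: V {6,8,9}->{}; X {3,6}->{}; Z {3,5}->{}
So after all 3 constraints: D(Z) = {}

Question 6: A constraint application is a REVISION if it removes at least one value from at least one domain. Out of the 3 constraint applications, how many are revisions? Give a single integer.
Constraint 1 (Z + X = V) on D(Z)={3,5,8} D(X)={3,6,7,8,9,10} D(V)={5,6,7,8,9}: Z {3,5,8}->{3,5}; X {3,6,7,8,9,10}->{3,6}; V {5,6,7,8,9}->{6,8,9} => REVISION
Constraint 2 (Z + X = V) on D(Z)={3,5} D(X)={3,6} D(V)={6,8,9}: no change => not a revision
Constraint 3 (V + X = Z) on D(V)={6,8,9} D(X)={3,6} D(Z)={3,5}: V {6,8,9}->{}; X {3,6}->{}; Z {3,5}->{} => REVISION
Total revisions = 2

Answer: 2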